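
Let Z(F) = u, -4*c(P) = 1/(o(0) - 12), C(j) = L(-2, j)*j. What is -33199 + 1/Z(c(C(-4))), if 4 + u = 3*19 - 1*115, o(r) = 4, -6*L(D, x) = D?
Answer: -2058339/62 ≈ -33199.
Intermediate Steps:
L(D, x) = -D/6
C(j) = j/3 (C(j) = (-1/6*(-2))*j = j/3)
c(P) = 1/32 (c(P) = -1/(4*(4 - 12)) = -1/4/(-8) = -1/4*(-1/8) = 1/32)
u = -62 (u = -4 + (3*19 - 1*115) = -4 + (57 - 115) = -4 - 58 = -62)
Z(F) = -62
-33199 + 1/Z(c(C(-4))) = -33199 + 1/(-62) = -33199 - 1/62 = -2058339/62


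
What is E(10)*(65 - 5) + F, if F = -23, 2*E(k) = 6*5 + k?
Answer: 1177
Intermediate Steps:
E(k) = 15 + k/2 (E(k) = (6*5 + k)/2 = (30 + k)/2 = 15 + k/2)
E(10)*(65 - 5) + F = (15 + (½)*10)*(65 - 5) - 23 = (15 + 5)*60 - 23 = 20*60 - 23 = 1200 - 23 = 1177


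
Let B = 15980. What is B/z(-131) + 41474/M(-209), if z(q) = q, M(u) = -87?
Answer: -6823354/11397 ≈ -598.70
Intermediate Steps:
B/z(-131) + 41474/M(-209) = 15980/(-131) + 41474/(-87) = 15980*(-1/131) + 41474*(-1/87) = -15980/131 - 41474/87 = -6823354/11397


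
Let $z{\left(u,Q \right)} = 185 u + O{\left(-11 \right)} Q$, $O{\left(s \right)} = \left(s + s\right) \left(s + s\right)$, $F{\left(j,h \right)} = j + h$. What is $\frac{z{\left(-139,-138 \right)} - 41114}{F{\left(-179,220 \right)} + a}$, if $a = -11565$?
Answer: $\frac{133621}{11524} \approx 11.595$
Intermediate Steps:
$F{\left(j,h \right)} = h + j$
$O{\left(s \right)} = 4 s^{2}$ ($O{\left(s \right)} = 2 s 2 s = 4 s^{2}$)
$z{\left(u,Q \right)} = 185 u + 484 Q$ ($z{\left(u,Q \right)} = 185 u + 4 \left(-11\right)^{2} Q = 185 u + 4 \cdot 121 Q = 185 u + 484 Q$)
$\frac{z{\left(-139,-138 \right)} - 41114}{F{\left(-179,220 \right)} + a} = \frac{\left(185 \left(-139\right) + 484 \left(-138\right)\right) - 41114}{\left(220 - 179\right) - 11565} = \frac{\left(-25715 - 66792\right) - 41114}{41 - 11565} = \frac{-92507 - 41114}{-11524} = \left(-133621\right) \left(- \frac{1}{11524}\right) = \frac{133621}{11524}$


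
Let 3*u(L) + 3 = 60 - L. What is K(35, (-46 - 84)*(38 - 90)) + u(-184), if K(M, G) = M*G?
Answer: 710041/3 ≈ 2.3668e+5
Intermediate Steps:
u(L) = 19 - L/3 (u(L) = -1 + (60 - L)/3 = -1 + (20 - L/3) = 19 - L/3)
K(M, G) = G*M
K(35, (-46 - 84)*(38 - 90)) + u(-184) = ((-46 - 84)*(38 - 90))*35 + (19 - ⅓*(-184)) = -130*(-52)*35 + (19 + 184/3) = 6760*35 + 241/3 = 236600 + 241/3 = 710041/3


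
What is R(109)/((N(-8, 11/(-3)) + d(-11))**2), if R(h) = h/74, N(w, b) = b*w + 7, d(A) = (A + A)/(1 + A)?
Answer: 24525/24722216 ≈ 0.00099202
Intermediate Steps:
d(A) = 2*A/(1 + A) (d(A) = (2*A)/(1 + A) = 2*A/(1 + A))
N(w, b) = 7 + b*w
R(h) = h/74 (R(h) = h*(1/74) = h/74)
R(109)/((N(-8, 11/(-3)) + d(-11))**2) = ((1/74)*109)/(((7 + (11/(-3))*(-8)) + 2*(-11)/(1 - 11))**2) = 109/(74*(((7 + (11*(-1/3))*(-8)) + 2*(-11)/(-10))**2)) = 109/(74*(((7 - 11/3*(-8)) + 2*(-11)*(-1/10))**2)) = 109/(74*(((7 + 88/3) + 11/5)**2)) = 109/(74*((109/3 + 11/5)**2)) = 109/(74*((578/15)**2)) = 109/(74*(334084/225)) = (109/74)*(225/334084) = 24525/24722216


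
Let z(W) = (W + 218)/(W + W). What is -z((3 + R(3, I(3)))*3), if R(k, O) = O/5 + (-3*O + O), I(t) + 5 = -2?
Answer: -331/117 ≈ -2.8291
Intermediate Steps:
I(t) = -7 (I(t) = -5 - 2 = -7)
R(k, O) = -9*O/5 (R(k, O) = O/5 - 2*O = -9*O/5)
z(W) = (218 + W)/(2*W) (z(W) = (218 + W)/((2*W)) = (218 + W)*(1/(2*W)) = (218 + W)/(2*W))
-z((3 + R(3, I(3)))*3) = -(218 + (3 - 9/5*(-7))*3)/(2*((3 - 9/5*(-7))*3)) = -(218 + (3 + 63/5)*3)/(2*((3 + 63/5)*3)) = -(218 + (78/5)*3)/(2*((78/5)*3)) = -(218 + 234/5)/(2*234/5) = -5*1324/(2*234*5) = -1*331/117 = -331/117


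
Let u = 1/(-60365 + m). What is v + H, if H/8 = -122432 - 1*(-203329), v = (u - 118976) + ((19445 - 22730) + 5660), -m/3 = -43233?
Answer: 36786887051/69334 ≈ 5.3058e+5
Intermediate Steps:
m = 129699 (m = -3*(-43233) = 129699)
u = 1/69334 (u = 1/(-60365 + 129699) = 1/69334 ≈ 1.4423e-5)
v = -8084413733/69334 (v = (1/69334 - 118976) + ((19445 - 22730) + 5660) = -8249081983/69334 + (-3285 + 5660) = -8249081983/69334 + 2375 = -8084413733/69334 ≈ -1.1660e+5)
H = 647176 (H = 8*(-122432 - 1*(-203329)) = 8*(-122432 + 203329) = 8*80897 = 647176)
v + H = -8084413733/69334 + 647176 = 36786887051/69334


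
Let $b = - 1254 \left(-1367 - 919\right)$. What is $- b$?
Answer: $-2866644$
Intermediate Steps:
$b = 2866644$ ($b = \left(-1254\right) \left(-2286\right) = 2866644$)
$- b = \left(-1\right) 2866644 = -2866644$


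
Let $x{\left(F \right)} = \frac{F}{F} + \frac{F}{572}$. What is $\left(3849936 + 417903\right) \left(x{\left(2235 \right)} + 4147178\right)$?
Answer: $\frac{10124119120595697}{572} \approx 1.7699 \cdot 10^{13}$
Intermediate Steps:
$x{\left(F \right)} = 1 + \frac{F}{572}$ ($x{\left(F \right)} = 1 + F \frac{1}{572} = 1 + \frac{F}{572}$)
$\left(3849936 + 417903\right) \left(x{\left(2235 \right)} + 4147178\right) = \left(3849936 + 417903\right) \left(\left(1 + \frac{1}{572} \cdot 2235\right) + 4147178\right) = 4267839 \left(\left(1 + \frac{2235}{572}\right) + 4147178\right) = 4267839 \left(\frac{2807}{572} + 4147178\right) = 4267839 \cdot \frac{2372188623}{572} = \frac{10124119120595697}{572}$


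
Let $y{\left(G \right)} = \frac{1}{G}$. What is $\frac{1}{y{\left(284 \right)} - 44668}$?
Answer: $- \frac{284}{12685711} \approx -2.2387 \cdot 10^{-5}$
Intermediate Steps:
$\frac{1}{y{\left(284 \right)} - 44668} = \frac{1}{\frac{1}{284} - 44668} = \frac{1}{- \frac{12685711}{284}} = - \frac{284}{12685711}$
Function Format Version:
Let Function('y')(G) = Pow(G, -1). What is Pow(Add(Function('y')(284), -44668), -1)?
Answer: Rational(-284, 12685711) ≈ -2.2387e-5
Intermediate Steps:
Pow(Add(Function('y')(284), -44668), -1) = Pow(Add(Pow(284, -1), -44668), -1) = Pow(Add(Rational(1, 284), -44668), -1) = Pow(Rational(-12685711, 284), -1) = Rational(-284, 12685711)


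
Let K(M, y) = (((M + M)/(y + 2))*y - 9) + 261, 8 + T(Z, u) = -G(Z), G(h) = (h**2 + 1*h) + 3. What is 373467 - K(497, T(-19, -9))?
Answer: 130647583/351 ≈ 3.7222e+5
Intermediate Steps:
G(h) = 3 + h + h**2 (G(h) = (h**2 + h) + 3 = (h + h**2) + 3 = 3 + h + h**2)
T(Z, u) = -11 - Z - Z**2 (T(Z, u) = -8 - (3 + Z + Z**2) = -8 + (-3 - Z - Z**2) = -11 - Z - Z**2)
K(M, y) = 252 + 2*M*y/(2 + y) (K(M, y) = (((2*M)/(2 + y))*y - 9) + 261 = ((2*M/(2 + y))*y - 9) + 261 = (2*M*y/(2 + y) - 9) + 261 = (-9 + 2*M*y/(2 + y)) + 261 = 252 + 2*M*y/(2 + y))
373467 - K(497, T(-19, -9)) = 373467 - 2*(252 + 126*(-11 - 1*(-19) - 1*(-19)**2) + 497*(-11 - 1*(-19) - 1*(-19)**2))/(2 + (-11 - 1*(-19) - 1*(-19)**2)) = 373467 - 2*(252 + 126*(-11 + 19 - 1*361) + 497*(-11 + 19 - 1*361))/(2 + (-11 + 19 - 1*361)) = 373467 - 2*(252 + 126*(-11 + 19 - 361) + 497*(-11 + 19 - 361))/(2 + (-11 + 19 - 361)) = 373467 - 2*(252 + 126*(-353) + 497*(-353))/(2 - 353) = 373467 - 2*(252 - 44478 - 175441)/(-351) = 373467 - 2*(-1)*(-219667)/351 = 373467 - 1*439334/351 = 373467 - 439334/351 = 130647583/351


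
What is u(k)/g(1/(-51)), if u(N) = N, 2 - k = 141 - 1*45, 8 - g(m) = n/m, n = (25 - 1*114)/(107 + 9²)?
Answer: 17672/3035 ≈ 5.8227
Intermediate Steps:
n = -89/188 (n = (25 - 114)/(107 + 81) = -89/188 ≈ -0.47340)
g(m) = 8 + 89/(188*m) (g(m) = 8 - (-89)/(188*m) = 8 + 89/(188*m))
k = -94 (k = 2 - (141 - 1*45) = 2 - (141 - 45) = 2 - 1*96 = 2 - 96 = -94)
u(k)/g(1/(-51)) = -94/(8 + 89/(188*(1/(-51)))) = -94/(8 + 89/(188*(-1/51))) = -94/(8 + (89/188)*(-51)) = -94/(8 - 4539/188) = -94/(-3035/188) = -94*(-188/3035) = 17672/3035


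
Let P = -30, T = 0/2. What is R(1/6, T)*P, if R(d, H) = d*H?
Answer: 0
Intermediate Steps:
T = 0 (T = 0*(½) = 0)
R(d, H) = H*d
R(1/6, T)*P = (0/6)*(-30) = (0*(⅙))*(-30) = 0*(-30) = 0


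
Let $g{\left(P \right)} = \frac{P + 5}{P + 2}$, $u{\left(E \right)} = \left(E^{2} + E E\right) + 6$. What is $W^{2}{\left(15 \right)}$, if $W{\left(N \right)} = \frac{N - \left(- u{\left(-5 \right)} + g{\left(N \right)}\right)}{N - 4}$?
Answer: $\frac{1408969}{34969} \approx 40.292$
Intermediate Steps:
$u{\left(E \right)} = 6 + 2 E^{2}$ ($u{\left(E \right)} = \left(E^{2} + E^{2}\right) + 6 = 2 E^{2} + 6 = 6 + 2 E^{2}$)
$g{\left(P \right)} = \frac{5 + P}{2 + P}$
$W{\left(N \right)} = \frac{56 + N - \frac{5 + N}{2 + N}}{-4 + N}$ ($W{\left(N \right)} = \frac{N - \left(-6 - 50 + \frac{5 + N}{2 + N}\right)}{N - 4} = \frac{N + \left(\left(6 + 2 \cdot 25\right) - \frac{5 + N}{2 + N}\right)}{-4 + N} = \frac{N + \left(\left(6 + 50\right) - \frac{5 + N}{2 + N}\right)}{-4 + N} = \frac{N + \left(56 - \frac{5 + N}{2 + N}\right)}{-4 + N} = \frac{56 + N - \frac{5 + N}{2 + N}}{-4 + N}$)
$W^{2}{\left(15 \right)} = \left(\frac{-5 - 15 + \left(2 + 15\right) \left(56 + 15\right)}{\left(-4 + 15\right) \left(2 + 15\right)}\right)^{2} = \left(\frac{-5 - 15 + 17 \cdot 71}{11 \cdot 17}\right)^{2} = \left(\frac{1}{11} \cdot \frac{1}{17} \left(-5 - 15 + 1207\right)\right)^{2} = \left(\frac{1}{11} \cdot \frac{1}{17} \cdot 1187\right)^{2} = \left(\frac{1187}{187}\right)^{2} = \frac{1408969}{34969}$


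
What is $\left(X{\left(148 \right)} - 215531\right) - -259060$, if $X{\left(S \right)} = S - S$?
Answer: $43529$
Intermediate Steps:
$X{\left(S \right)} = 0$
$\left(X{\left(148 \right)} - 215531\right) - -259060 = \left(0 - 215531\right) - -259060 = \left(0 - 215531\right) + 259060 = -215531 + 259060 = 43529$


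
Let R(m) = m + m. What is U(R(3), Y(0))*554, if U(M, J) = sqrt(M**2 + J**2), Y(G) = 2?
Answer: 1108*sqrt(10) ≈ 3503.8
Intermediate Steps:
R(m) = 2*m
U(M, J) = sqrt(J**2 + M**2)
U(R(3), Y(0))*554 = sqrt(2**2 + (2*3)**2)*554 = sqrt(4 + 6**2)*554 = sqrt(4 + 36)*554 = sqrt(40)*554 = (2*sqrt(10))*554 = 1108*sqrt(10)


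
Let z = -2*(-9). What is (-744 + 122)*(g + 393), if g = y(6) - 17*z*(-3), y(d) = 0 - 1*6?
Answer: -811710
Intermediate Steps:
z = 18
y(d) = -6 (y(d) = 0 - 6 = -6)
g = 912 (g = -6 - 306*(-3) = -6 - 17*(-54) = -6 + 918 = 912)
(-744 + 122)*(g + 393) = (-744 + 122)*(912 + 393) = -622*1305 = -811710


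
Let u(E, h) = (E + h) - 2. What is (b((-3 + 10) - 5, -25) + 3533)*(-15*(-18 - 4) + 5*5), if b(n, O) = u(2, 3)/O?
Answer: 6270862/5 ≈ 1.2542e+6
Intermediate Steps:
u(E, h) = -2 + E + h
b(n, O) = 3/O (b(n, O) = (-2 + 2 + 3)/O = 3/O)
(b((-3 + 10) - 5, -25) + 3533)*(-15*(-18 - 4) + 5*5) = (3/(-25) + 3533)*(-15*(-18 - 4) + 5*5) = (3*(-1/25) + 3533)*(-15*(-22) + 25) = (-3/25 + 3533)*(330 + 25) = (88322/25)*355 = 6270862/5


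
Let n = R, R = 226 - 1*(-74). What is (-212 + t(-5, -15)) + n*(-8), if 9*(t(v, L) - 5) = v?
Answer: -23468/9 ≈ -2607.6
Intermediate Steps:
t(v, L) = 5 + v/9
R = 300 (R = 226 + 74 = 300)
n = 300
(-212 + t(-5, -15)) + n*(-8) = (-212 + (5 + (⅑)*(-5))) + 300*(-8) = (-212 + (5 - 5/9)) - 2400 = (-212 + 40/9) - 2400 = -1868/9 - 2400 = -23468/9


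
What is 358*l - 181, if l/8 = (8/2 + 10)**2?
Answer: 561163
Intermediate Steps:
l = 1568 (l = 8*(8/2 + 10)**2 = 8*(8*(1/2) + 10)**2 = 8*(4 + 10)**2 = 8*14**2 = 8*196 = 1568)
358*l - 181 = 358*1568 - 181 = 561344 - 181 = 561163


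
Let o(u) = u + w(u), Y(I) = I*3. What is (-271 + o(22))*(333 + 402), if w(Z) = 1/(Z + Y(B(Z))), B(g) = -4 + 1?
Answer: -2378460/13 ≈ -1.8296e+5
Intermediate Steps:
B(g) = -3
Y(I) = 3*I
w(Z) = 1/(-9 + Z) (w(Z) = 1/(Z + 3*(-3)) = 1/(Z - 9) = 1/(-9 + Z))
o(u) = u + 1/(-9 + u)
(-271 + o(22))*(333 + 402) = (-271 + (1 + 22*(-9 + 22))/(-9 + 22))*(333 + 402) = (-271 + (1 + 22*13)/13)*735 = (-271 + (1 + 286)/13)*735 = (-271 + (1/13)*287)*735 = (-271 + 287/13)*735 = -3236/13*735 = -2378460/13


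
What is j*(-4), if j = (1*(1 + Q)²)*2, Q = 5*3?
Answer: -2048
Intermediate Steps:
Q = 15
j = 512 (j = (1*(1 + 15)²)*2 = (1*16²)*2 = (1*256)*2 = 256*2 = 512)
j*(-4) = 512*(-4) = -2048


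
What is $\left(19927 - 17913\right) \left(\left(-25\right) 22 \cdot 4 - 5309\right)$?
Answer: $-15123126$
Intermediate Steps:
$\left(19927 - 17913\right) \left(\left(-25\right) 22 \cdot 4 - 5309\right) = 2014 \left(\left(-550\right) 4 - 5309\right) = 2014 \left(-2200 - 5309\right) = 2014 \left(-7509\right) = -15123126$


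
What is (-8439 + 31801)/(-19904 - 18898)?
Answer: -11681/19401 ≈ -0.60208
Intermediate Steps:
(-8439 + 31801)/(-19904 - 18898) = 23362/(-38802) = 23362*(-1/38802) = -11681/19401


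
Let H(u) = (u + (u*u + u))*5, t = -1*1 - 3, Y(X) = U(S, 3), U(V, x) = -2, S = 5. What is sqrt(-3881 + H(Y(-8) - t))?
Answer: I*sqrt(3841) ≈ 61.976*I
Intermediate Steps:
Y(X) = -2
t = -4 (t = -1 - 3 = -4)
H(u) = 5*u**2 + 10*u (H(u) = (u + (u**2 + u))*5 = (u + (u + u**2))*5 = (u**2 + 2*u)*5 = 5*u**2 + 10*u)
sqrt(-3881 + H(Y(-8) - t)) = sqrt(-3881 + 5*(-2 - 1*(-4))*(2 + (-2 - 1*(-4)))) = sqrt(-3881 + 5*(-2 + 4)*(2 + (-2 + 4))) = sqrt(-3881 + 5*2*(2 + 2)) = sqrt(-3881 + 5*2*4) = sqrt(-3881 + 40) = sqrt(-3841) = I*sqrt(3841)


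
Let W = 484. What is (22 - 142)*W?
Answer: -58080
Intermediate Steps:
(22 - 142)*W = (22 - 142)*484 = -120*484 = -58080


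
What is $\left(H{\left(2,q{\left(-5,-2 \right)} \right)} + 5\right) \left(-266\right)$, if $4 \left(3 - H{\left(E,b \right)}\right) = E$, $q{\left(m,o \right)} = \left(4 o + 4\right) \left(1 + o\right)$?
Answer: $-1995$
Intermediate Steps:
$q{\left(m,o \right)} = \left(1 + o\right) \left(4 + 4 o\right)$ ($q{\left(m,o \right)} = \left(4 + 4 o\right) \left(1 + o\right) = \left(1 + o\right) \left(4 + 4 o\right)$)
$H{\left(E,b \right)} = 3 - \frac{E}{4}$
$\left(H{\left(2,q{\left(-5,-2 \right)} \right)} + 5\right) \left(-266\right) = \left(\left(3 - \frac{1}{2}\right) + 5\right) \left(-266\right) = \left(\frac{5}{2} + 5\right) \left(-266\right) = \frac{15}{2} \left(-266\right) = -1995$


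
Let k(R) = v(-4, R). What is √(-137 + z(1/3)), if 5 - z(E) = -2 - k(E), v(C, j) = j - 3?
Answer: I*√1194/3 ≈ 11.518*I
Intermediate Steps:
v(C, j) = -3 + j
k(R) = -3 + R
z(E) = 4 + E (z(E) = 5 - (-2 - (-3 + E)) = 5 - (-2 + (3 - E)) = 5 - (1 - E) = 5 + (-1 + E) = 4 + E)
√(-137 + z(1/3)) = √(-137 + (4 + 1/3)) = √(-137 + (4 + ⅓)) = √(-137 + 13/3) = √(-398/3) = I*√1194/3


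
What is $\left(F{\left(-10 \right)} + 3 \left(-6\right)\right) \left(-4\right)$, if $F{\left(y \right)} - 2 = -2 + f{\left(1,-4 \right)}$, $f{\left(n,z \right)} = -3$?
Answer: $84$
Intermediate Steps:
$F{\left(y \right)} = -3$ ($F{\left(y \right)} = 2 - 5 = -3$)
$\left(F{\left(-10 \right)} + 3 \left(-6\right)\right) \left(-4\right) = \left(-3 + 3 \left(-6\right)\right) \left(-4\right) = \left(-3 - 18\right) \left(-4\right) = \left(-21\right) \left(-4\right) = 84$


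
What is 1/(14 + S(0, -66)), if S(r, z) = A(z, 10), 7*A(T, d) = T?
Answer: 7/32 ≈ 0.21875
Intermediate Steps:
A(T, d) = T/7
S(r, z) = z/7
1/(14 + S(0, -66)) = 1/(14 + (⅐)*(-66)) = 1/(14 - 66/7) = 1/(32/7) = 7/32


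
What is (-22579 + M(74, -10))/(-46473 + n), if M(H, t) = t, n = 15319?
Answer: 22589/31154 ≈ 0.72508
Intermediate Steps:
(-22579 + M(74, -10))/(-46473 + n) = (-22579 - 10)/(-46473 + 15319) = -22589/(-31154) = -22589*(-1/31154) = 22589/31154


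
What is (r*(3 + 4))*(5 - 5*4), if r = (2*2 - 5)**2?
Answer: -105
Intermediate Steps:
r = 1 (r = (4 - 5)**2 = (-1)**2 = 1)
(r*(3 + 4))*(5 - 5*4) = (1*(3 + 4))*(5 - 5*4) = (1*7)*(5 - 20) = 7*(-15) = -105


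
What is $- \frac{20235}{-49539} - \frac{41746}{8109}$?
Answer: $- \frac{634656493}{133903917} \approx -4.7396$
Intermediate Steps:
$- \frac{20235}{-49539} - \frac{41746}{8109} = \left(-20235\right) \left(- \frac{1}{49539}\right) - \frac{41746}{8109} = \frac{6745}{16513} - \frac{41746}{8109} = - \frac{634656493}{133903917}$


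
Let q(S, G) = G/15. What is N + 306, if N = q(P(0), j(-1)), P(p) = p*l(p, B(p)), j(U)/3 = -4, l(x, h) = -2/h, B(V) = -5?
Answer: 1526/5 ≈ 305.20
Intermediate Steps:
j(U) = -12 (j(U) = 3*(-4) = -12)
P(p) = 2*p/5 (P(p) = p*(-2/(-5)) = p*(-2*(-⅕)) = p*(⅖) = 2*p/5)
q(S, G) = G/15 (q(S, G) = G*(1/15) = G/15)
N = -⅘ (N = (1/15)*(-12) = -⅘ ≈ -0.80000)
N + 306 = -⅘ + 306 = 1526/5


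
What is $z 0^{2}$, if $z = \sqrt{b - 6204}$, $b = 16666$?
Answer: $0$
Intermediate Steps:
$z = \sqrt{10462}$ ($z = \sqrt{16666 - 6204} = \sqrt{10462} \approx 102.28$)
$z 0^{2} = \sqrt{10462} \cdot 0^{2} = \sqrt{10462} \cdot 0 = 0$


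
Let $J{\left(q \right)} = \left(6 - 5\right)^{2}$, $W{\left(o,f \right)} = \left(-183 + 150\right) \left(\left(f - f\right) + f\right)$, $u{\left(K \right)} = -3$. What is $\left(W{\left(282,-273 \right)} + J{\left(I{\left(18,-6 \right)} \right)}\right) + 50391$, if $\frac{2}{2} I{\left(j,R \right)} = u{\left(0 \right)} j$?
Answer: $59401$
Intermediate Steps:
$I{\left(j,R \right)} = - 3 j$
$W{\left(o,f \right)} = - 33 f$ ($W{\left(o,f \right)} = - 33 \left(0 + f\right) = - 33 f$)
$J{\left(q \right)} = 1$ ($J{\left(q \right)} = 1^{2} = 1$)
$\left(W{\left(282,-273 \right)} + J{\left(I{\left(18,-6 \right)} \right)}\right) + 50391 = \left(\left(-33\right) \left(-273\right) + 1\right) + 50391 = \left(9009 + 1\right) + 50391 = 9010 + 50391 = 59401$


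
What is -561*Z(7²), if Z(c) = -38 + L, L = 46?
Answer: -4488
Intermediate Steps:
Z(c) = 8 (Z(c) = -38 + 46 = 8)
-561*Z(7²) = -561*8 = -4488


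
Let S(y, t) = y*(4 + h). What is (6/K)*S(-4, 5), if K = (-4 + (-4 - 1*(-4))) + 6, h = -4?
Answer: 0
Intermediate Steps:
K = 2 (K = (-4 + (-4 + 4)) + 6 = (-4 + 0) + 6 = -4 + 6 = 2)
S(y, t) = 0 (S(y, t) = y*(4 - 4) = y*0 = 0)
(6/K)*S(-4, 5) = (6/2)*0 = ((1/2)*6)*0 = 3*0 = 0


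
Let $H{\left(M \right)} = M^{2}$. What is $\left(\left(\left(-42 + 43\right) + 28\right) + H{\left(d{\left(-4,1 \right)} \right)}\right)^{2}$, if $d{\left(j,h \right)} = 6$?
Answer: $4225$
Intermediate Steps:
$\left(\left(\left(-42 + 43\right) + 28\right) + H{\left(d{\left(-4,1 \right)} \right)}\right)^{2} = \left(\left(\left(-42 + 43\right) + 28\right) + 6^{2}\right)^{2} = \left(\left(1 + 28\right) + 36\right)^{2} = \left(29 + 36\right)^{2} = 65^{2} = 4225$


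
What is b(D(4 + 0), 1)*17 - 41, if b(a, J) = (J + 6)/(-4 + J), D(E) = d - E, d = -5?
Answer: -242/3 ≈ -80.667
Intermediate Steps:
D(E) = -5 - E
b(a, J) = (6 + J)/(-4 + J)
b(D(4 + 0), 1)*17 - 41 = ((6 + 1)/(-4 + 1))*17 - 41 = (7/(-3))*17 - 41 = -⅓*7*17 - 41 = -7/3*17 - 41 = -119/3 - 41 = -242/3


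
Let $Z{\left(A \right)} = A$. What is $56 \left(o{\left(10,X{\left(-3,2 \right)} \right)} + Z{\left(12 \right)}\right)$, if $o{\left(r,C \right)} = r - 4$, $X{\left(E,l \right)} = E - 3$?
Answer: $1008$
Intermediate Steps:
$X{\left(E,l \right)} = -3 + E$ ($X{\left(E,l \right)} = E - 3 = -3 + E$)
$o{\left(r,C \right)} = -4 + r$
$56 \left(o{\left(10,X{\left(-3,2 \right)} \right)} + Z{\left(12 \right)}\right) = 56 \left(\left(-4 + 10\right) + 12\right) = 56 \left(6 + 12\right) = 56 \cdot 18 = 1008$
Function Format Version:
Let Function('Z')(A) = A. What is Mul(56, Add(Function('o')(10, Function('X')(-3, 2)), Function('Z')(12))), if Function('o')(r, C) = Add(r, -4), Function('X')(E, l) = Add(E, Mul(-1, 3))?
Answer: 1008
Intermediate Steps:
Function('X')(E, l) = Add(-3, E) (Function('X')(E, l) = Add(E, -3) = Add(-3, E))
Function('o')(r, C) = Add(-4, r)
Mul(56, Add(Function('o')(10, Function('X')(-3, 2)), Function('Z')(12))) = Mul(56, Add(Add(-4, 10), 12)) = Mul(56, Add(6, 12)) = Mul(56, 18) = 1008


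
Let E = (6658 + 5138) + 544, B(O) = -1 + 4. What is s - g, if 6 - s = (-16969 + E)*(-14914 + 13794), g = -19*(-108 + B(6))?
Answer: -5186469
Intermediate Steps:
B(O) = 3
g = 1995 (g = -19*(-108 + 3) = -19*(-105) = 1995)
E = 12340 (E = 11796 + 544 = 12340)
s = -5184474 (s = 6 - (-16969 + 12340)*(-14914 + 13794) = 6 - (-4629)*(-1120) = 6 - 1*5184480 = 6 - 5184480 = -5184474)
s - g = -5184474 - 1*1995 = -5184474 - 1995 = -5186469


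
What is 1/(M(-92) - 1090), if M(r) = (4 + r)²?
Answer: 1/6654 ≈ 0.00015029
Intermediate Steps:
1/(M(-92) - 1090) = 1/((4 - 92)² - 1090) = 1/((-88)² - 1090) = 1/(7744 - 1090) = 1/6654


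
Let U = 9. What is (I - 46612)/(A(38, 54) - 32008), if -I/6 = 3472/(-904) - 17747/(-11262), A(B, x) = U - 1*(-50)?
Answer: 9883569515/6776414849 ≈ 1.4585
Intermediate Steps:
A(B, x) = 59 (A(B, x) = 9 - 1*(-50) = 9 + 50 = 59)
I = 2882297/212101 (I = -6*(3472/(-904) - 17747/(-11262)) = -6*(3472*(-1/904) - 17747*(-1/11262)) = -6*(-434/113 + 17747/11262) = -6*(-2882297/1272606) = 2882297/212101 ≈ 13.589)
(I - 46612)/(A(38, 54) - 32008) = (2882297/212101 - 46612)/(59 - 32008) = -9883569515/212101/(-31949) = -9883569515/212101*(-1/31949) = 9883569515/6776414849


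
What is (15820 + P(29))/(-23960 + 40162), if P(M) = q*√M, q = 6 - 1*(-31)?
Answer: 7910/8101 + 37*√29/16202 ≈ 0.98872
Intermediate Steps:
q = 37 (q = 6 + 31 = 37)
P(M) = 37*√M
(15820 + P(29))/(-23960 + 40162) = (15820 + 37*√29)/(-23960 + 40162) = (15820 + 37*√29)/16202 = (15820 + 37*√29)*(1/16202) = 7910/8101 + 37*√29/16202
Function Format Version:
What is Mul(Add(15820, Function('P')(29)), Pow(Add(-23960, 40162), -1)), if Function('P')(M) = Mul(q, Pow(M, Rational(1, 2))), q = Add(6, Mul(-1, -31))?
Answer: Add(Rational(7910, 8101), Mul(Rational(37, 16202), Pow(29, Rational(1, 2)))) ≈ 0.98872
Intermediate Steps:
q = 37 (q = Add(6, 31) = 37)
Function('P')(M) = Mul(37, Pow(M, Rational(1, 2)))
Mul(Add(15820, Function('P')(29)), Pow(Add(-23960, 40162), -1)) = Mul(Add(15820, Mul(37, Pow(29, Rational(1, 2)))), Pow(Add(-23960, 40162), -1)) = Mul(Add(15820, Mul(37, Pow(29, Rational(1, 2)))), Pow(16202, -1)) = Mul(Add(15820, Mul(37, Pow(29, Rational(1, 2)))), Rational(1, 16202)) = Add(Rational(7910, 8101), Mul(Rational(37, 16202), Pow(29, Rational(1, 2))))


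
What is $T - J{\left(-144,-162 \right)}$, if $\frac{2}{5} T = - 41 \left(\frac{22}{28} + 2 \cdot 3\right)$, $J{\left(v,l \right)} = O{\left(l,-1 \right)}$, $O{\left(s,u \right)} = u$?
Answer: $- \frac{19447}{28} \approx -694.54$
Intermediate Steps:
$J{\left(v,l \right)} = -1$
$T = - \frac{19475}{28}$ ($T = \frac{5 \left(- 41 \left(\frac{22}{28} + 2 \cdot 3\right)\right)}{2} = \frac{5 \left(- 41 \left(22 \cdot \frac{1}{28} + 6\right)\right)}{2} = \frac{5 \left(- 41 \left(\frac{11}{14} + 6\right)\right)}{2} = \frac{5 \left(\left(-41\right) \frac{95}{14}\right)}{2} = \frac{5}{2} \left(- \frac{3895}{14}\right) = - \frac{19475}{28} \approx -695.54$)
$T - J{\left(-144,-162 \right)} = - \frac{19475}{28} - -1 = - \frac{19475}{28} + 1 = - \frac{19447}{28}$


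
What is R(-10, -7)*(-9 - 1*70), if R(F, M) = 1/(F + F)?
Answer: 79/20 ≈ 3.9500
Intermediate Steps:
R(F, M) = 1/(2*F)
R(-10, -7)*(-9 - 1*70) = ((1/2)/(-10))*(-9 - 1*70) = ((1/2)*(-1/10))*(-9 - 70) = -1/20*(-79) = 79/20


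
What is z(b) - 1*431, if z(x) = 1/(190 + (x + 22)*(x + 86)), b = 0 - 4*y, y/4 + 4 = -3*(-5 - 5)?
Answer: -56120509/130210 ≈ -431.00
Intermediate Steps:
y = 104 (y = -16 + 4*(-3*(-5 - 5)) = -16 + 4*(-3*(-10)) = -16 + 4*30 = -16 + 120 = 104)
b = -416 (b = 0 - 4*104 = 0 - 416 = -416)
z(x) = 1/(190 + (22 + x)*(86 + x))
z(b) - 1*431 = 1/(2082 + (-416)**2 + 108*(-416)) - 1*431 = 1/(2082 + 173056 - 44928) - 431 = 1/130210 - 431 = -56120509/130210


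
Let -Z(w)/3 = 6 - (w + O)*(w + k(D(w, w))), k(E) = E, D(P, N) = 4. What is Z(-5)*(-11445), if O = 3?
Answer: 137340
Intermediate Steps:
Z(w) = -18 + 3*(3 + w)*(4 + w) (Z(w) = -3*(6 - (w + 3)*(w + 4)) = -3*(6 - (3 + w)*(4 + w)) = -18 + 3*(3 + w)*(4 + w))
Z(-5)*(-11445) = (18 + 3*(-5)² + 21*(-5))*(-11445) = (18 + 3*25 - 105)*(-11445) = (18 + 75 - 105)*(-11445) = -12*(-11445) = 137340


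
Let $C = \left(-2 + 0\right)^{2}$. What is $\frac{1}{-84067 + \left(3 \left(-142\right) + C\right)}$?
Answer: $- \frac{1}{84489} \approx -1.1836 \cdot 10^{-5}$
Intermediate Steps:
$C = 4$ ($C = \left(-2\right)^{2} = 4$)
$\frac{1}{-84067 + \left(3 \left(-142\right) + C\right)} = \frac{1}{-84067 + \left(3 \left(-142\right) + 4\right)} = \frac{1}{-84067 + \left(-426 + 4\right)} = \frac{1}{-84067 - 422} = \frac{1}{-84489} = - \frac{1}{84489}$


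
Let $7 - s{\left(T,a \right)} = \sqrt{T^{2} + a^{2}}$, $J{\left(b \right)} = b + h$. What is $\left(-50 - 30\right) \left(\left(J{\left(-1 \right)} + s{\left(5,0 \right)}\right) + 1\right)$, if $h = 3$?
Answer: $-400$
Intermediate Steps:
$J{\left(b \right)} = 3 + b$ ($J{\left(b \right)} = b + 3 = 3 + b$)
$s{\left(T,a \right)} = 7 - \sqrt{T^{2} + a^{2}}$
$\left(-50 - 30\right) \left(\left(J{\left(-1 \right)} + s{\left(5,0 \right)}\right) + 1\right) = \left(-50 - 30\right) \left(\left(\left(3 - 1\right) + \left(7 - \sqrt{5^{2} + 0^{2}}\right)\right) + 1\right) = - 80 \left(\left(2 + \left(7 - \sqrt{25 + 0}\right)\right) + 1\right) = - 80 \left(\left(2 + \left(7 - \sqrt{25}\right)\right) + 1\right) = - 80 \left(\left(2 + \left(7 - 5\right)\right) + 1\right) = - 80 \left(\left(2 + 2\right) + 1\right) = - 80 \left(4 + 1\right) = \left(-80\right) 5 = -400$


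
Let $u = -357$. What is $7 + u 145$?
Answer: $-51758$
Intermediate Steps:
$7 + u 145 = 7 - 51765 = -51758$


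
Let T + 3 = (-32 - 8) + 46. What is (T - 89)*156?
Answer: -13416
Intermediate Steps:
T = 3 (T = -3 + ((-32 - 8) + 46) = -3 + (-40 + 46) = -3 + 6 = 3)
(T - 89)*156 = (3 - 89)*156 = -86*156 = -13416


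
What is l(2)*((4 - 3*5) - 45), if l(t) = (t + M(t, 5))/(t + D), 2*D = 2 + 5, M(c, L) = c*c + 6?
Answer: -1344/11 ≈ -122.18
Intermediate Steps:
M(c, L) = 6 + c² (M(c, L) = c² + 6 = 6 + c²)
D = 7/2 (D = (2 + 5)/2 = (½)*7 = 7/2 ≈ 3.5000)
l(t) = (6 + t + t²)/(7/2 + t) (l(t) = (t + (6 + t²))/(t + 7/2) = (6 + t + t²)/(7/2 + t))
l(2)*((4 - 3*5) - 45) = (2*(6 + 2 + 2²)/(7 + 2*2))*((4 - 3*5) - 45) = (2*(6 + 2 + 4)/(7 + 4))*((4 - 15) - 45) = (2*12/11)*(-11 - 45) = (2*(1/11)*12)*(-56) = (24/11)*(-56) = -1344/11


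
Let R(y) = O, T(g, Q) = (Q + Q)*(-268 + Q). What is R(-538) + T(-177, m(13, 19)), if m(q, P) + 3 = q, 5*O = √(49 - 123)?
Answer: -5160 + I*√74/5 ≈ -5160.0 + 1.7205*I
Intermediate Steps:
O = I*√74/5 (O = √(49 - 123)/5 = √(-74)/5 = (I*√74)/5 = I*√74/5 ≈ 1.7205*I)
m(q, P) = -3 + q
T(g, Q) = 2*Q*(-268 + Q) (T(g, Q) = (2*Q)*(-268 + Q) = 2*Q*(-268 + Q))
R(y) = I*√74/5
R(-538) + T(-177, m(13, 19)) = I*√74/5 + 2*(-3 + 13)*(-268 + (-3 + 13)) = I*√74/5 + 2*10*(-268 + 10) = I*√74/5 + 2*10*(-258) = I*√74/5 - 5160 = -5160 + I*√74/5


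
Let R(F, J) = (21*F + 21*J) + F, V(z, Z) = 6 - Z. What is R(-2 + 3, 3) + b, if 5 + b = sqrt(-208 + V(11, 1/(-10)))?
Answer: 80 + I*sqrt(20190)/10 ≈ 80.0 + 14.209*I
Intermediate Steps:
R(F, J) = 21*J + 22*F
b = -5 + I*sqrt(20190)/10 (b = -5 + sqrt(-208 + (6 - 1/(-10))) = -5 + sqrt(-208 + (6 - 1*(-1/10))) = -5 + sqrt(-208 + (6 + 1/10)) = -5 + sqrt(-208 + 61/10) = -5 + sqrt(-2019/10) = -5 + I*sqrt(20190)/10 ≈ -5.0 + 14.209*I)
R(-2 + 3, 3) + b = (21*3 + 22*(-2 + 3)) + (-5 + I*sqrt(20190)/10) = (63 + 22*1) + (-5 + I*sqrt(20190)/10) = (63 + 22) + (-5 + I*sqrt(20190)/10) = 85 + (-5 + I*sqrt(20190)/10) = 80 + I*sqrt(20190)/10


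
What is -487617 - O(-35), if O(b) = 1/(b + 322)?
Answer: -139946080/287 ≈ -4.8762e+5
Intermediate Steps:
O(b) = 1/(322 + b)
-487617 - O(-35) = -487617 - 1/(322 - 35) = -487617 - 1/287 = -139946080/287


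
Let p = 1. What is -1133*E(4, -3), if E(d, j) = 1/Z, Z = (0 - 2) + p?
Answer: 1133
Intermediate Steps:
Z = -1 (Z = (0 - 2) + 1 = -2 + 1 = -1)
E(d, j) = -1 (E(d, j) = 1/(-1) = -1)
-1133*E(4, -3) = -1133*(-1) = 1133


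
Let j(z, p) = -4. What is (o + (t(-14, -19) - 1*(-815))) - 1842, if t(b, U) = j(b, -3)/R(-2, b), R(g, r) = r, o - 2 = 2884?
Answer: 13015/7 ≈ 1859.3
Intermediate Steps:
o = 2886 (o = 2 + 2884 = 2886)
t(b, U) = -4/b
(o + (t(-14, -19) - 1*(-815))) - 1842 = (2886 + (-4/(-14) - 1*(-815))) - 1842 = (2886 + (-4*(-1/14) + 815)) - 1842 = (2886 + (2/7 + 815)) - 1842 = (2886 + 5707/7) - 1842 = 25909/7 - 1842 = 13015/7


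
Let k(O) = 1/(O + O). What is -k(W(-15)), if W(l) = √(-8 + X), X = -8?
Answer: I/8 ≈ 0.125*I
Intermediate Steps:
W(l) = 4*I (W(l) = √(-8 - 8) = √(-16) = 4*I)
k(O) = 1/(2*O)
-k(W(-15)) = -1/(2*(4*I)) = -(-I/4)/2 = -(-1)*I/8 = I/8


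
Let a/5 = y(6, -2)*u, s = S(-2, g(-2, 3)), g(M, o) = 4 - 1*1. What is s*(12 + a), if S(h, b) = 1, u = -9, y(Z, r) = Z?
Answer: -258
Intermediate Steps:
g(M, o) = 3 (g(M, o) = 4 - 1 = 3)
s = 1
a = -270 (a = 5*(6*(-9)) = 5*(-54) = -270)
s*(12 + a) = 1*(12 - 270) = 1*(-258) = -258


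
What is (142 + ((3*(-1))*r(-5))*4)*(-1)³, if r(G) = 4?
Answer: -94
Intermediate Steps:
(142 + ((3*(-1))*r(-5))*4)*(-1)³ = (142 + ((3*(-1))*4)*4)*(-1)³ = (142 - 3*4*4)*(-1) = (142 - 12*4)*(-1) = (142 - 48)*(-1) = 94*(-1) = -94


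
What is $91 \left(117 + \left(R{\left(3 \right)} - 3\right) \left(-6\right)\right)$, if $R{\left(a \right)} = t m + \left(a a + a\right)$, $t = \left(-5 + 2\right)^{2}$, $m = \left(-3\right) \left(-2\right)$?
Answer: $-23751$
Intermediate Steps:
$m = 6$
$t = 9$ ($t = \left(-3\right)^{2} = 9$)
$R{\left(a \right)} = 54 + a + a^{2}$ ($R{\left(a \right)} = 9 \cdot 6 + \left(a a + a\right) = 54 + \left(a^{2} + a\right) = 54 + \left(a + a^{2}\right) = 54 + a + a^{2}$)
$91 \left(117 + \left(R{\left(3 \right)} - 3\right) \left(-6\right)\right) = 91 \left(117 + \left(\left(54 + 3 + 3^{2}\right) - 3\right) \left(-6\right)\right) = 91 \left(117 + \left(\left(54 + 3 + 9\right) - 3\right) \left(-6\right)\right) = 91 \left(117 + \left(66 - 3\right) \left(-6\right)\right) = 91 \left(117 + 63 \left(-6\right)\right) = 91 \left(117 - 378\right) = 91 \left(-261\right) = -23751$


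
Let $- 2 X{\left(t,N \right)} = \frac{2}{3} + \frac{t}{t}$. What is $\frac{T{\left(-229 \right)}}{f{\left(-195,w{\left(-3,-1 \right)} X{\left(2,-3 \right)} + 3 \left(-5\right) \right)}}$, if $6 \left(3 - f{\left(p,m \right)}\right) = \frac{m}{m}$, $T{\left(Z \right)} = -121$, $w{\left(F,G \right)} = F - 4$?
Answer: $- \frac{726}{17} \approx -42.706$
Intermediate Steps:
$w{\left(F,G \right)} = -4 + F$ ($w{\left(F,G \right)} = F - 4 = -4 + F$)
$X{\left(t,N \right)} = - \frac{5}{6}$ ($X{\left(t,N \right)} = - \frac{\frac{2}{3} + \frac{t}{t}}{2} = - \frac{2 \cdot \frac{1}{3} + 1}{2} = - \frac{\frac{2}{3} + 1}{2} = \left(- \frac{1}{2}\right) \frac{5}{3} = - \frac{5}{6}$)
$f{\left(p,m \right)} = \frac{17}{6}$ ($f{\left(p,m \right)} = 3 - \frac{m \frac{1}{m}}{6} = 3 - \frac{1}{6} = \frac{17}{6}$)
$\frac{T{\left(-229 \right)}}{f{\left(-195,w{\left(-3,-1 \right)} X{\left(2,-3 \right)} + 3 \left(-5\right) \right)}} = - \frac{121}{\frac{17}{6}} = \left(-121\right) \frac{6}{17} = - \frac{726}{17}$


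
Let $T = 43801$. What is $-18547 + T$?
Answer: $25254$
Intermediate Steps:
$-18547 + T = -18547 + 43801 = 25254$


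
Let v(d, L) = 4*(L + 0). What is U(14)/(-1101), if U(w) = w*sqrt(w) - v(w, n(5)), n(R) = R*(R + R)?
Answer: 200/1101 - 14*sqrt(14)/1101 ≈ 0.13408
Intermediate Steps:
n(R) = 2*R**2 (n(R) = R*(2*R) = 2*R**2)
v(d, L) = 4*L
U(w) = -200 + w**(3/2) (U(w) = w*sqrt(w) - 4*2*5**2 = w**(3/2) - 4*2*25 = w**(3/2) - 4*50 = w**(3/2) - 1*200 = w**(3/2) - 200 = -200 + w**(3/2))
U(14)/(-1101) = (-200 + 14**(3/2))/(-1101) = (-200 + 14*sqrt(14))*(-1/1101) = 200/1101 - 14*sqrt(14)/1101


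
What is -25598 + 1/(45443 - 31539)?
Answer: -355914591/13904 ≈ -25598.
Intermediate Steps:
-25598 + 1/(45443 - 31539) = -25598 + 1/13904 = -355914591/13904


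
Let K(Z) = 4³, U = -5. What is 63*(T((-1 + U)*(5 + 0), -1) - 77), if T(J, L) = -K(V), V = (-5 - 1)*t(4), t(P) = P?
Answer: -8883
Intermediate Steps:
V = -24 (V = (-5 - 1)*4 = -6*4 = -24)
K(Z) = 64
T(J, L) = -64 (T(J, L) = -1*64 = -64)
63*(T((-1 + U)*(5 + 0), -1) - 77) = 63*(-64 - 77) = 63*(-141) = -8883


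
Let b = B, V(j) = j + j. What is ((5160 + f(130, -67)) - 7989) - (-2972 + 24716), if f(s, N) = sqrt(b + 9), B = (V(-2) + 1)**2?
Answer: -24573 + 3*sqrt(2) ≈ -24569.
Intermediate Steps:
V(j) = 2*j
B = 9 (B = (2*(-2) + 1)**2 = (-4 + 1)**2 = (-3)**2 = 9)
b = 9
f(s, N) = 3*sqrt(2) (f(s, N) = sqrt(9 + 9) = sqrt(18) = 3*sqrt(2))
((5160 + f(130, -67)) - 7989) - (-2972 + 24716) = ((5160 + 3*sqrt(2)) - 7989) - (-2972 + 24716) = (-2829 + 3*sqrt(2)) - 1*21744 = (-2829 + 3*sqrt(2)) - 21744 = -24573 + 3*sqrt(2)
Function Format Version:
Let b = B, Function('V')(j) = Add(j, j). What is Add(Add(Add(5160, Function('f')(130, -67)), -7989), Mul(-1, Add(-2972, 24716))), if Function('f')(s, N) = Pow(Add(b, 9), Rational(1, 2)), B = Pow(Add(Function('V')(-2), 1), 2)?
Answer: Add(-24573, Mul(3, Pow(2, Rational(1, 2)))) ≈ -24569.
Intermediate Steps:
Function('V')(j) = Mul(2, j)
B = 9 (B = Pow(Add(Mul(2, -2), 1), 2) = Pow(Add(-4, 1), 2) = Pow(-3, 2) = 9)
b = 9
Function('f')(s, N) = Mul(3, Pow(2, Rational(1, 2))) (Function('f')(s, N) = Pow(Add(9, 9), Rational(1, 2)) = Pow(18, Rational(1, 2)) = Mul(3, Pow(2, Rational(1, 2))))
Add(Add(Add(5160, Function('f')(130, -67)), -7989), Mul(-1, Add(-2972, 24716))) = Add(Add(Add(5160, Mul(3, Pow(2, Rational(1, 2)))), -7989), Mul(-1, Add(-2972, 24716))) = Add(Add(-2829, Mul(3, Pow(2, Rational(1, 2)))), Mul(-1, 21744)) = Add(Add(-2829, Mul(3, Pow(2, Rational(1, 2)))), -21744) = Add(-24573, Mul(3, Pow(2, Rational(1, 2))))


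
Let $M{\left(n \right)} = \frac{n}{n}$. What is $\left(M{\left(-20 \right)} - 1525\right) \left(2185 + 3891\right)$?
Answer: $-9259824$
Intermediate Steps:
$M{\left(n \right)} = 1$
$\left(M{\left(-20 \right)} - 1525\right) \left(2185 + 3891\right) = \left(1 - 1525\right) \left(2185 + 3891\right) = \left(-1524\right) 6076 = -9259824$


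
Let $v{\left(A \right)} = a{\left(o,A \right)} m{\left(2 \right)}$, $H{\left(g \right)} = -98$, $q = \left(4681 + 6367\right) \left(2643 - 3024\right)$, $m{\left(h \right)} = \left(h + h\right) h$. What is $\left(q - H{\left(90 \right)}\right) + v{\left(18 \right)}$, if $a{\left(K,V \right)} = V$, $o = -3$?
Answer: $-4209046$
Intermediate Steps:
$m{\left(h \right)} = 2 h^{2}$ ($m{\left(h \right)} = 2 h h = 2 h^{2}$)
$q = -4209288$ ($q = 11048 \left(-381\right) = -4209288$)
$v{\left(A \right)} = 8 A$ ($v{\left(A \right)} = A 2 \cdot 2^{2} = A 2 \cdot 4 = A 8 = 8 A$)
$\left(q - H{\left(90 \right)}\right) + v{\left(18 \right)} = \left(-4209288 - -98\right) + 8 \cdot 18 = \left(-4209288 + 98\right) + 144 = -4209190 + 144 = -4209046$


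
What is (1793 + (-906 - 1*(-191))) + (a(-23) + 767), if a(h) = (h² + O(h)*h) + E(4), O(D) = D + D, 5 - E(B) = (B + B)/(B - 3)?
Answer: 3429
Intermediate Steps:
E(B) = 5 - 2*B/(-3 + B) (E(B) = 5 - (B + B)/(B - 3) = 5 - 2*B/(-3 + B))
O(D) = 2*D
a(h) = -3 + 3*h² (a(h) = (h² + (2*h)*h) + 3*(-5 + 4)/(-3 + 4) = (h² + 2*h²) + 3*(-1)/1 = 3*h² + 3*1*(-1) = 3*h² - 3 = -3 + 3*h²)
(1793 + (-906 - 1*(-191))) + (a(-23) + 767) = (1793 + (-906 - 1*(-191))) + ((-3 + 3*(-23)²) + 767) = (1793 + (-906 + 191)) + ((-3 + 3*529) + 767) = (1793 - 715) + ((-3 + 1587) + 767) = 1078 + (1584 + 767) = 1078 + 2351 = 3429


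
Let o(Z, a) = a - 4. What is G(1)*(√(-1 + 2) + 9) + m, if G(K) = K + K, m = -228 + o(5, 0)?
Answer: -212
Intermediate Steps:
o(Z, a) = -4 + a
m = -232 (m = -228 + (-4 + 0) = -228 - 4 = -232)
G(K) = 2*K
G(1)*(√(-1 + 2) + 9) + m = (2*1)*(√(-1 + 2) + 9) - 232 = 2*(√1 + 9) - 232 = 2*(1 + 9) - 232 = 2*10 - 232 = 20 - 232 = -212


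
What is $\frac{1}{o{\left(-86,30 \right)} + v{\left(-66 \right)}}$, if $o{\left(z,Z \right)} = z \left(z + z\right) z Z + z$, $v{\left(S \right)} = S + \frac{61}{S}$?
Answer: $- \frac{66}{2518791853} \approx -2.6203 \cdot 10^{-8}$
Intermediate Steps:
$o{\left(z,Z \right)} = z + 2 Z z^{3}$ ($o{\left(z,Z \right)} = z 2 z z Z + z = 2 z^{2} z Z + z = 2 z^{3} Z + z = 2 Z z^{3} + z = z + 2 Z z^{3}$)
$\frac{1}{o{\left(-86,30 \right)} + v{\left(-66 \right)}} = \frac{1}{\left(-86 + 2 \cdot 30 \left(-86\right)^{3}\right) - \left(66 - \frac{61}{-66}\right)} = \frac{1}{\left(-86 + 2 \cdot 30 \left(-636056\right)\right) + \left(-66 + 61 \left(- \frac{1}{66}\right)\right)} = \frac{1}{\left(-86 - 38163360\right) - \frac{4417}{66}} = \frac{1}{-38163446 - \frac{4417}{66}} = \frac{1}{- \frac{2518791853}{66}} = - \frac{66}{2518791853}$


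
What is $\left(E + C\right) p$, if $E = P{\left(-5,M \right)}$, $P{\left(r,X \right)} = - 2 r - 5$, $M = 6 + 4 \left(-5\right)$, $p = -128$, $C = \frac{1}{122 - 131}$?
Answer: $- \frac{5632}{9} \approx -625.78$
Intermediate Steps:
$C = - \frac{1}{9}$ ($C = \frac{1}{-9} = - \frac{1}{9} \approx -0.11111$)
$M = -14$ ($M = 6 - 20 = -14$)
$P{\left(r,X \right)} = -5 - 2 r$
$E = 5$ ($E = -5 - -10 = -5 + 10 = 5$)
$\left(E + C\right) p = \left(5 - \frac{1}{9}\right) \left(-128\right) = \frac{44}{9} \left(-128\right) = - \frac{5632}{9}$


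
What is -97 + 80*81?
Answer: 6383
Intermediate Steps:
-97 + 80*81 = -97 + 6480 = 6383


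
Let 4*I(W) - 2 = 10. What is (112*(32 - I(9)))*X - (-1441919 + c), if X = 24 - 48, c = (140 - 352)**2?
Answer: 1319023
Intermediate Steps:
I(W) = 3 (I(W) = 1/2 + (1/4)*10 = 1/2 + 5/2 = 3)
c = 44944 (c = (-212)**2 = 44944)
X = -24
(112*(32 - I(9)))*X - (-1441919 + c) = (112*(32 - 1*3))*(-24) - (-1441919 + 44944) = (112*(32 - 3))*(-24) - 1*(-1396975) = (112*29)*(-24) + 1396975 = 3248*(-24) + 1396975 = -77952 + 1396975 = 1319023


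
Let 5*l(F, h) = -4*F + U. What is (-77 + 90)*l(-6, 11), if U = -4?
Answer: 52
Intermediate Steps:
l(F, h) = -4/5 - 4*F/5 (l(F, h) = (-4*F - 4)/5 = (-4 - 4*F)/5 = -4/5 - 4*F/5)
(-77 + 90)*l(-6, 11) = (-77 + 90)*(-4/5 - 4/5*(-6)) = 13*(-4/5 + 24/5) = 13*4 = 52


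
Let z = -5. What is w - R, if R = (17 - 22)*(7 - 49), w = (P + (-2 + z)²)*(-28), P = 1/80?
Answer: -31647/20 ≈ -1582.3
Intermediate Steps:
P = 1/80 ≈ 0.012500
w = -27447/20 (w = (1/80 + (-2 - 5)²)*(-28) = (1/80 + (-7)²)*(-28) = (1/80 + 49)*(-28) = (3921/80)*(-28) = -27447/20 ≈ -1372.3)
R = 210 (R = -5*(-42) = 210)
w - R = -27447/20 - 1*210 = -27447/20 - 210 = -31647/20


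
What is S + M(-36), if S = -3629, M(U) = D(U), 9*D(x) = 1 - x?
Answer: -32624/9 ≈ -3624.9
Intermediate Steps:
D(x) = 1/9 - x/9 (D(x) = (1 - x)/9 = 1/9 - x/9)
M(U) = 1/9 - U/9
S + M(-36) = -3629 + (1/9 - 1/9*(-36)) = -3629 + (1/9 + 4) = -3629 + 37/9 = -32624/9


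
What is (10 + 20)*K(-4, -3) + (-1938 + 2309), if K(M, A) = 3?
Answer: 461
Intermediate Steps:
(10 + 20)*K(-4, -3) + (-1938 + 2309) = (10 + 20)*3 + (-1938 + 2309) = 30*3 + 371 = 90 + 371 = 461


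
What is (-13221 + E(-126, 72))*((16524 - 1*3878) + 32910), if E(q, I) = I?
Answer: -599015844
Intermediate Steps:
(-13221 + E(-126, 72))*((16524 - 1*3878) + 32910) = (-13221 + 72)*((16524 - 1*3878) + 32910) = -13149*((16524 - 3878) + 32910) = -13149*(12646 + 32910) = -13149*45556 = -599015844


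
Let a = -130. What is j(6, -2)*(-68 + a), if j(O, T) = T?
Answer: 396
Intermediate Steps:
j(6, -2)*(-68 + a) = -2*(-68 - 130) = -2*(-198) = 396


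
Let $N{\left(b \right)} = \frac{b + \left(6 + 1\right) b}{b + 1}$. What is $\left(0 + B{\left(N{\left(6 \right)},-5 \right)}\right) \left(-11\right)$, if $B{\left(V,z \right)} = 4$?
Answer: $-44$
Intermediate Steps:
$N{\left(b \right)} = \frac{8 b}{1 + b}$ ($N{\left(b \right)} = \frac{b + 7 b}{1 + b} = \frac{8 b}{1 + b}$)
$\left(0 + B{\left(N{\left(6 \right)},-5 \right)}\right) \left(-11\right) = \left(0 + 4\right) \left(-11\right) = 4 \left(-11\right) = -44$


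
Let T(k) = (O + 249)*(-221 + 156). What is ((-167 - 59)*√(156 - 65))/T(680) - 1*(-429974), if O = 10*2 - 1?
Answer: 429974 + 113*√91/8710 ≈ 4.2997e+5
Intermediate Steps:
O = 19 (O = 20 - 1 = 19)
T(k) = -17420 (T(k) = (19 + 249)*(-221 + 156) = 268*(-65) = -17420)
((-167 - 59)*√(156 - 65))/T(680) - 1*(-429974) = ((-167 - 59)*√(156 - 65))/(-17420) - 1*(-429974) = -226*√91*(-1/17420) + 429974 = 113*√91/8710 + 429974 = 429974 + 113*√91/8710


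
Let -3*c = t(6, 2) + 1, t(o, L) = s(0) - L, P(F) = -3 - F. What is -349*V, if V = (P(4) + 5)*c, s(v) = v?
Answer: 698/3 ≈ 232.67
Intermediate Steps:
t(o, L) = -L (t(o, L) = 0 - L = -L)
c = ⅓ (c = -(-1*2 + 1)/3 = -(-2 + 1)/3 = -⅓*(-1) = ⅓ ≈ 0.33333)
V = -⅔ (V = ((-3 - 1*4) + 5)*(⅓) = ((-3 - 4) + 5)*(⅓) = (-7 + 5)*(⅓) = -2*⅓ = -⅔ ≈ -0.66667)
-349*V = -349*(-⅔) = 698/3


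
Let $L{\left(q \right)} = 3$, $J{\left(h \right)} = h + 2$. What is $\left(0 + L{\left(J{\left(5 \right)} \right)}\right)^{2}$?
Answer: $9$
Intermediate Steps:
$J{\left(h \right)} = 2 + h$
$\left(0 + L{\left(J{\left(5 \right)} \right)}\right)^{2} = \left(0 + 3\right)^{2} = 3^{2} = 9$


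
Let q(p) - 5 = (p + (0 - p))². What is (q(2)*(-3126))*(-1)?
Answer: 15630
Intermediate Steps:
q(p) = 5 (q(p) = 5 + (p + (0 - p))² = 5 + (p - p)² = 5 + 0² = 5 + 0 = 5)
(q(2)*(-3126))*(-1) = (5*(-3126))*(-1) = -15630*(-1) = 15630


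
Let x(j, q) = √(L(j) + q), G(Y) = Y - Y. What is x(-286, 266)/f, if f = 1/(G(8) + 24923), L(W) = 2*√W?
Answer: 24923*√(266 + 2*I*√286) ≈ 4.073e+5 + 25791.0*I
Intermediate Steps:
G(Y) = 0
x(j, q) = √(q + 2*√j) (x(j, q) = √(2*√j + q) = √(q + 2*√j))
f = 1/24923 (f = 1/(0 + 24923) = 1/24923 ≈ 4.0124e-5)
x(-286, 266)/f = √(266 + 2*√(-286))/(1/24923) = √(266 + 2*(I*√286))*24923 = √(266 + 2*I*√286)*24923 = 24923*√(266 + 2*I*√286)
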